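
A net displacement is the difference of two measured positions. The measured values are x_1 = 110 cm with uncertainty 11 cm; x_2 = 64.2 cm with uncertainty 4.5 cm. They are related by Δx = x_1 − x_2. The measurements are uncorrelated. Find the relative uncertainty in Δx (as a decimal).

0.259

Absolute uncertainties add in quadrature for a linear combination:
  (δx_1)² = 121;  (δx_2)² = 20.2
δΔx = √(141) = 11.9 cm
Δx = 45.8 cm, so δΔx/Δx = 11.9/45.8 = 0.259.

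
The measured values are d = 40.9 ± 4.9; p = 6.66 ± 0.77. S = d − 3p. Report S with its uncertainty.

Each term contributes (cᵢ δxᵢ)² to (δS)²:
  (δd)² = 24.0;  (3·δp)² = 5.34
δS = √(29.3) = 5.42
S = 20.9.

20.9 ± 5.42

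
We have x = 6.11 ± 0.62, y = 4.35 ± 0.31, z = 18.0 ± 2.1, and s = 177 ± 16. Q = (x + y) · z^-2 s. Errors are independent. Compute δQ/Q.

Let u = x + y = 10.5. δu = √(δx² + δy²) = √(0.384 + 0.0961) = 0.693, so δu/u = 0.0663.
Q is then a monomial in u, z, s:
δQ/Q = √((δu/u)² + (-2·δz/z)² + (1·δs/s)²) = √(0.00439 + 0.0544 + 0.00817) = 0.259

0.259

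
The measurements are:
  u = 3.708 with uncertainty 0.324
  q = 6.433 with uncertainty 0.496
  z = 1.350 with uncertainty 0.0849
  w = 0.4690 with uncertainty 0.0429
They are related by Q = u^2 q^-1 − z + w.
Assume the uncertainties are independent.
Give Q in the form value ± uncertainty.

Let p = u^2·q^-1 = 2.137. δp/p = √((2·δu/u)² + (-1·δq/q)²) = √(0.0305 + 0.00594) = 0.191, so δp = 0.408.
Q = p − z + w: δQ = √(δp² + δz² + δw²) = √(0.167 + 0.00721 + 0.00184) = 0.419
Q = 1.256.

1.256 ± 0.419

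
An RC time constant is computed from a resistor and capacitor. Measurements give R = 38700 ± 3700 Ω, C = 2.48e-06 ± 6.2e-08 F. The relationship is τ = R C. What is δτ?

0.00948 s

For a monomial τ ∝ R, C, fractional errors add in quadrature:
  (1·δR/R)² = (1×0.0956)² = 0.00914;  (1·δC/C)² = (1×0.0250)² = 0.000625
δτ/τ = √(0.00977) = 0.0988
τ = 0.0960 s, so δτ = 0.0988 × 0.0960 = 0.00948 s.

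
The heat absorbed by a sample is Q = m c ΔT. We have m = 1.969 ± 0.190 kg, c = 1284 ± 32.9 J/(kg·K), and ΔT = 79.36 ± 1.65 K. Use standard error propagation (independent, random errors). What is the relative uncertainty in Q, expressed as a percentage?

Products/powers → add relative errors in quadrature, weighted by exponent:
  (1·δm/m)² = (1×0.0965)² = 0.00931;  (1·δc/c)² = (1×0.0256)² = 0.000657;  (1·δΔT/ΔT)² = (1×0.0208)² = 0.000432
δQ/Q = √(0.0104) = 0.102

10.2%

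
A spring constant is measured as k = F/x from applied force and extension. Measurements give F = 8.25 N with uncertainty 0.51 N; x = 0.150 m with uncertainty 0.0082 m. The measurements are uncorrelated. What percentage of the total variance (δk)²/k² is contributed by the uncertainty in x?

43.9%

(δk/k)² = (1·δF/F)² + (-1·δx/x)²
  F term: (1×0.0618)² = 0.00382
  x term: (-1×0.0547)² = 0.00299
Total = 0.00681. Share from x = 0.00299/0.00681 = 0.439.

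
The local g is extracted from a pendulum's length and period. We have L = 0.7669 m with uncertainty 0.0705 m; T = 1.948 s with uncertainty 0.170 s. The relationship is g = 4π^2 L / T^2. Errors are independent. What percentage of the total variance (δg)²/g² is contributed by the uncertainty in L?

21.7%

(δg/g)² = (1·δL/L)² + (-2·δT/T)²
  L term: (1×0.0919)² = 0.00845
  T term: (-2×0.0873)² = 0.0305
Total = 0.0389. Share from L = 0.00845/0.0389 = 0.217.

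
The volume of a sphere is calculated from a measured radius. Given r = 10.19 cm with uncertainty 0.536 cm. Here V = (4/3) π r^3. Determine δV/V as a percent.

V ∝ r^3, so δV/V = |3| · δr/r = 3 × 0.0526 = 0.158.

15.8%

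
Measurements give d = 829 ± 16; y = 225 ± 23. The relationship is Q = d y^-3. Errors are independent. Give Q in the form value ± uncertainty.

Q is a product of powers, so relative uncertainties combine in quadrature:
  (1·δd/d)² = (1×0.0193)² = 0.000373;  (-3·δy/y)² = (-3×0.102)² = 0.0940
δQ/Q = √(0.0944) = 0.307
Q = 7.28e-05, so δQ = 0.307 × 7.28e-05 = 2.24e-05.

(7.28 ± 2.24) × 10^-5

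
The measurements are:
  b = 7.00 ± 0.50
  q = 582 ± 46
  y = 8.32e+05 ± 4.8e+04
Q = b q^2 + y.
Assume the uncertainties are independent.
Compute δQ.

4.14e+05

Let p = b·q^2 = 2.37e+06. δp/p = √((1·δb/b)² + (2·δq/q)²) = √(0.00510 + 0.0250) = 0.173, so δp = 4.11e+05.
Q = p + y: δQ = √(δp² + δy²) = √(1.69e+11 + 2.3e+09) = 4.14e+05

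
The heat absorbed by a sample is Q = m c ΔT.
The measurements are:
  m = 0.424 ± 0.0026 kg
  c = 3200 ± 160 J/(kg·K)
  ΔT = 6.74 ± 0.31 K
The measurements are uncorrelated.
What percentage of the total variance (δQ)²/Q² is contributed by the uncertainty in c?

(δQ/Q)² = (1·δm/m)² + (1·δc/c)² + (1·δΔT/ΔT)²
  m term: (1×0.00613)² = 3.76e-05
  c term: (1×0.0500)² = 0.00250
  ΔT term: (1×0.0460)² = 0.00212
Total = 0.00465. Share from c = 0.00250/0.00465 = 0.537.

53.7%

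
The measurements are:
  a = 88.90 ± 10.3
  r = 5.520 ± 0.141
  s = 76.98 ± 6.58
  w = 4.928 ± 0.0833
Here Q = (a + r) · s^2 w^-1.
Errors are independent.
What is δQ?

Let u = a + r = 94.42. δu = √(δa² + δr²) = √(106 + 0.0199) = 10.3, so δu/u = 0.109.
Q is then a monomial in u, s, w:
δQ/Q = √((δu/u)² + (2·δs/s)² + (-1·δw/w)²) = √(0.0119 + 0.0292 + 0.000286) = 0.204
Q = 113500, so δQ = 0.204 × 113500 = 23100.

23100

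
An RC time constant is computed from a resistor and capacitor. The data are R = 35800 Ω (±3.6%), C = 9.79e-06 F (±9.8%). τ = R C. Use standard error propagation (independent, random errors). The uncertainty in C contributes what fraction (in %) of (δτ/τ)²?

88.1%

(δτ/τ)² = (1·δR/R)² + (1·δC/C)²
  R term: (1×0.0360)² = 0.00130
  C term: (1×0.0980)² = 0.00960
Total = 0.0109. Share from C = 0.00960/0.0109 = 0.881.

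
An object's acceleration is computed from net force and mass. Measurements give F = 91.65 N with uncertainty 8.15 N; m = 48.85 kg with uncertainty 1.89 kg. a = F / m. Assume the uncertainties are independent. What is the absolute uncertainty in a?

0.182 m/s^2

Since a is a product/quotient, work with relative uncertainties:
  (1·δF/F)² = (1×0.0889)² = 0.00791;  (-1·δm/m)² = (-1×0.0387)² = 0.00150
δa/a = √(0.00940) = 0.0970
a = 1.876 m/s^2, so δa = 0.0970 × 1.876 = 0.182 m/s^2.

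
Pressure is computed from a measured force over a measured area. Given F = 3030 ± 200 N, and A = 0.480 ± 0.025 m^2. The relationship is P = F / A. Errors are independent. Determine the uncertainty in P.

Relative error in a monomial: (δP/P)² = Σ (nᵢ · δxᵢ/xᵢ)².
  (1·δF/F)² = (1×0.0660)² = 0.00436;  (-1·δA/A)² = (-1×0.0521)² = 0.00271
δP/P = √(0.00707) = 0.0841
P = 6310 Pa, so δP = 0.0841 × 6310 = 531 Pa.

531 Pa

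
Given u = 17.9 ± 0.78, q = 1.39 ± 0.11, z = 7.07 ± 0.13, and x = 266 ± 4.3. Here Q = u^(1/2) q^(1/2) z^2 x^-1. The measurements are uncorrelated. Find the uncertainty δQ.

Since Q is a product/quotient, work with relative uncertainties:
  (½·δu/u)² = (0.5×0.0436)² = 0.000475;  (½·δq/q)² = (0.5×0.0791)² = 0.00157;  (2·δz/z)² = (2×0.0184)² = 0.00135;  (-1·δx/x)² = (-1×0.0162)² = 0.000261
δQ/Q = √(0.00365) = 0.0604
Q = 0.937, so δQ = 0.0604 × 0.937 = 0.0567.

0.0567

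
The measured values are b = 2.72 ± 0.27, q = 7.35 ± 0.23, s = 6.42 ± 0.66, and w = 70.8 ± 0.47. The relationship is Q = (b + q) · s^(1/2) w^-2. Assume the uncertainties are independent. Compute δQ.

Let u = b + q = 10.1. δu = √(δb² + δq²) = √(0.0729 + 0.0529) = 0.355, so δu/u = 0.0352.
Q is then a monomial in u, s, w:
δQ/Q = √((δu/u)² + (½·δs/s)² + (-2·δw/w)²) = √(0.00124 + 0.00264 + 0.000176) = 0.0637
Q = 0.00509, so δQ = 0.0637 × 0.00509 = 0.000324.

0.000324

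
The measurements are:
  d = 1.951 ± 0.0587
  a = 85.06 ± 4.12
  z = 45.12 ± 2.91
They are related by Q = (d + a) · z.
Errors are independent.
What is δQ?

Let u = d + a = 87.01. δu = √(δd² + δa²) = √(0.00345 + 17.0) = 4.12, so δu/u = 0.0474.
Q is then a monomial in u, z:
δQ/Q = √((δu/u)² + (1·δz/z)²) = √(0.00224 + 0.00416) = 0.0800
Q = 3926, so δQ = 0.0800 × 3926 = 314.

314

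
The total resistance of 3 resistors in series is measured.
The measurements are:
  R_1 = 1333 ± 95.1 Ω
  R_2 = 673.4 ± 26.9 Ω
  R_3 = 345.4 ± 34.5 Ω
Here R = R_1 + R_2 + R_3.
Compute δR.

Each term contributes (cᵢ δxᵢ)² to (δR)²:
  (δR_1)² = 9040;  (δR_2)² = 724;  (δR_3)² = 1190
δR = √(11000) = 105 Ω

105 Ω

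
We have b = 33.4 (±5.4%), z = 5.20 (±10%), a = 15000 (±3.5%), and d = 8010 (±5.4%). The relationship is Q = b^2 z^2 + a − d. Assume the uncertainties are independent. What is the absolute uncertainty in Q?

6890

Let p = b^2·z^2 = 30200. δp/p = √((2·δb/b)² + (2·δz/z)²) = √(0.0117 + 0.0400) = 0.227, so δp = 6860.
Q = p + a − d: δQ = √(δp² + δa² + δd²) = √(4.7e+07 + 2.76e+05 + 1.87e+05) = 6890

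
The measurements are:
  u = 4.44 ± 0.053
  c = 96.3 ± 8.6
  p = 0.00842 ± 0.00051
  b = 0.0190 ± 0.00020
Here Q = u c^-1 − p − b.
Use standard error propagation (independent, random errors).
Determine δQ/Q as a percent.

22.4%

Let w = u·c^-1 = 0.0461. δw/w = √((1·δu/u)² + (-1·δc/c)²) = √(0.000142 + 0.00798) = 0.0901, so δw = 0.00415.
Q = w − p − b: δQ = √(δw² + δp² + δb²) = √(1.73e-05 + 2.6e-07 + 4e-08) = 0.00419
Q = 0.0187, so δQ/Q = 0.00419/0.0187 = 0.224.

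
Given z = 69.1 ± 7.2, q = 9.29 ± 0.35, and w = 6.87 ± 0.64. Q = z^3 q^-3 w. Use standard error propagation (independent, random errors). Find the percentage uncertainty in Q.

34.5%

Products/powers → add relative errors in quadrature, weighted by exponent:
  (3·δz/z)² = (3×0.104)² = 0.0977;  (-3·δq/q)² = (-3×0.0377)² = 0.0128;  (1·δw/w)² = (1×0.0932)² = 0.00868
δQ/Q = √(0.119) = 0.345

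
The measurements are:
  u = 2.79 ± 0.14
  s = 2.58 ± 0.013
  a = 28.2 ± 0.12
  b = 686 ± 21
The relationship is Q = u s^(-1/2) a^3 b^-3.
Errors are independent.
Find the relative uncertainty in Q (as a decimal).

0.105

For a monomial Q ∝ u, s^(-1/2), a^3, b^-3, fractional errors add in quadrature:
  (1·δu/u)² = (1×0.0502)² = 0.00252;  (−½·δs/s)² = (-0.5×0.00504)² = 6.35e-06;  (3·δa/a)² = (3×0.00426)² = 0.000163;  (-3·δb/b)² = (-3×0.0306)² = 0.00843
δQ/Q = √(0.0111) = 0.105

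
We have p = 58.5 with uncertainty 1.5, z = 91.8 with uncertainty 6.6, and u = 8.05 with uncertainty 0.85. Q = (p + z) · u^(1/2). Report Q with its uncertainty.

426 ± 29.6

Let w = p + z = 150. δw = √(δp² + δz²) = √(2.25 + 43.6) = 6.77, so δw/w = 0.0450.
Q is then a monomial in w, u:
δQ/Q = √((δw/w)² + (½·δu/u)²) = √(0.00203 + 0.00279) = 0.0694
Q = 426, so δQ = 0.0694 × 426 = 29.6.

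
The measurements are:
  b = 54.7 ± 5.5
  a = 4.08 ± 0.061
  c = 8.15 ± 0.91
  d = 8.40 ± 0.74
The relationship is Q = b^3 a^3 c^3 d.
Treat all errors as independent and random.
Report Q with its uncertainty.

Products/powers → add relative errors in quadrature, weighted by exponent:
  (3·δb/b)² = (3×0.101)² = 0.0910;  (3·δa/a)² = (3×0.0150)² = 0.00201;  (3·δc/c)² = (3×0.112)² = 0.112;  (1·δd/d)² = (1×0.0881)² = 0.00776
δQ/Q = √(0.213) = 0.461
Q = 5.05e+10, so δQ = 0.461 × 5.05e+10 = 2.33e+10.

(5.05 ± 2.33) × 10^10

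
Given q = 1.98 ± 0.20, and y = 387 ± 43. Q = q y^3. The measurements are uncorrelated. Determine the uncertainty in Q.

4e+07

Products/powers → add relative errors in quadrature, weighted by exponent:
  (1·δq/q)² = (1×0.101)² = 0.0102;  (3·δy/y)² = (3×0.111)² = 0.111
δQ/Q = √(0.121) = 0.348
Q = 1.15e+08, so δQ = 0.348 × 1.15e+08 = 4e+07.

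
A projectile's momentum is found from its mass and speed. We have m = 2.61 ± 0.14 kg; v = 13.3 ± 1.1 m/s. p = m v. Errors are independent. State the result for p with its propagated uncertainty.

Since p is a product/quotient, work with relative uncertainties:
  (1·δm/m)² = (1×0.0536)² = 0.00288;  (1·δv/v)² = (1×0.0827)² = 0.00684
δp/p = √(0.00972) = 0.0986
p = 34.7 kg·m/s, so δp = 0.0986 × 34.7 = 3.42 kg·m/s.

34.7 ± 3.42 kg·m/s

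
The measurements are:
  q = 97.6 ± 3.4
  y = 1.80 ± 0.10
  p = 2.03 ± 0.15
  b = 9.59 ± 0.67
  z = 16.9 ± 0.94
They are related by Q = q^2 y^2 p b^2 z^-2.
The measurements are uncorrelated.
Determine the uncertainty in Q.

4710

Since Q is a product/quotient, work with relative uncertainties:
  (2·δq/q)² = (2×0.0348)² = 0.00485;  (2·δy/y)² = (2×0.0556)² = 0.0123;  (1·δp/p)² = (1×0.0739)² = 0.00546;  (2·δb/b)² = (2×0.0699)² = 0.0195;  (-2·δz/z)² = (-2×0.0556)² = 0.0124
δQ/Q = √(0.0546) = 0.234
Q = 20200, so δQ = 0.234 × 20200 = 4710.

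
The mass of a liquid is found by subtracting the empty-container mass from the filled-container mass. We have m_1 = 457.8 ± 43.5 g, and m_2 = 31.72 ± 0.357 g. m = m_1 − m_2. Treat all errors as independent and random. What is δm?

43.5 g

For a sum/difference, combine absolute errors in quadrature:
  (δm_1)² = 1890;  (δm_2)² = 0.127
δm = √(1890) = 43.5 g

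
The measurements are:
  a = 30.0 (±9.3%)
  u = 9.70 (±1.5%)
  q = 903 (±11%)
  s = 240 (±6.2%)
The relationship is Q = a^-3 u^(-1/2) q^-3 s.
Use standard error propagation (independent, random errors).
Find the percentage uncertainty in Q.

43.7%

Since Q is a product/quotient, work with relative uncertainties:
  (-3·δa/a)² = (-3×0.0930)² = 0.0778;  (−½·δu/u)² = (-0.5×0.0150)² = 5.62e-05;  (-3·δq/q)² = (-3×0.110)² = 0.109;  (1·δs/s)² = (1×0.0620)² = 0.00384
δQ/Q = √(0.191) = 0.437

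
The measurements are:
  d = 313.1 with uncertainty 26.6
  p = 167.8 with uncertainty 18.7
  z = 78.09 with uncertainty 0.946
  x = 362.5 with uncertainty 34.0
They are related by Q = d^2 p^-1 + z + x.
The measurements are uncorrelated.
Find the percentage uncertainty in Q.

12.0%

Let w = d^2·p^-1 = 584.2. δw/w = √((2·δd/d)² + (-1·δp/p)²) = √(0.0289 + 0.0124) = 0.203, so δw = 119.
Q = w + z + x: δQ = √(δw² + δz² + δx²) = √(14100 + 0.895 + 1160) = 123
Q = 1025, so δQ/Q = 123/1025 = 0.120.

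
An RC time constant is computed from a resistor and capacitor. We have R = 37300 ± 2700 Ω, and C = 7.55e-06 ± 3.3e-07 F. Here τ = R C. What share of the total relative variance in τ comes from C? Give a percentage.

26.7%

(δτ/τ)² = (1·δR/R)² + (1·δC/C)²
  R term: (1×0.0724)² = 0.00524
  C term: (1×0.0437)² = 0.00191
Total = 0.00715. Share from C = 0.00191/0.00715 = 0.267.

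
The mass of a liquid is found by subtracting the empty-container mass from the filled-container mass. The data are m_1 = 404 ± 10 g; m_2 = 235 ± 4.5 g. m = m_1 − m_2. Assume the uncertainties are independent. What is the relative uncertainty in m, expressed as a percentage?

6.49%

m is a linear combination, so absolute uncertainties add in quadrature:
  (δm_1)² = 100;  (δm_2)² = 20.2
δm = √(120) = 11.0 g
m = 169 g, so δm/m = 11.0/169 = 0.0649.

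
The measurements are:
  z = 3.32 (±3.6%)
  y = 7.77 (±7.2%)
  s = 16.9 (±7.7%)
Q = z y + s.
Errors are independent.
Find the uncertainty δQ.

2.45

Let p = z·y = 25.8. δp/p = √((1·δz/z)² + (1·δy/y)²) = √(0.00130 + 0.00518) = 0.0805, so δp = 2.08.
Q = p + s: δQ = √(δp² + δs²) = √(4.31 + 1.69) = 2.45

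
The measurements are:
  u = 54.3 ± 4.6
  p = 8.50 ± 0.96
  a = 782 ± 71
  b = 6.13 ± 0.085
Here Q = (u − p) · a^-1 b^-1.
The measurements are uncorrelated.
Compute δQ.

Let w = u − p = 45.8. δw = √(δu² + δp²) = √(21.2 + 0.922) = 4.70, so δw/w = 0.103.
Q is then a monomial in w, a, b:
δQ/Q = √((δw/w)² + (-1·δa/a)² + (-1·δb/b)²) = √(0.0105 + 0.00824 + 0.000192) = 0.138
Q = 0.00955, so δQ = 0.138 × 0.00955 = 0.00132.

0.00132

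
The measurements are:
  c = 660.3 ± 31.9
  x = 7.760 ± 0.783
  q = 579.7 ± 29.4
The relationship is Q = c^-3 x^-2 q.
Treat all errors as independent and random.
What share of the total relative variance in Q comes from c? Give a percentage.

32.7%

(δQ/Q)² = (-3·δc/c)² + (-2·δx/x)² + (1·δq/q)²
  c term: (-3×0.0483)² = 0.0210
  x term: (-2×0.101)² = 0.0407
  q term: (1×0.0507)² = 0.00257
Total = 0.0643. Share from c = 0.0210/0.0643 = 0.327.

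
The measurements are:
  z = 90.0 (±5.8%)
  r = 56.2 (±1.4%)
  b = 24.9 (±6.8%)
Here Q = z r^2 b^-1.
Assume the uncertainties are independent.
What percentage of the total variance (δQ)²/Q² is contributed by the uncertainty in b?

52.7%

(δQ/Q)² = (1·δz/z)² + (2·δr/r)² + (-1·δb/b)²
  z term: (1×0.0580)² = 0.00336
  r term: (2×0.0140)² = 0.000784
  b term: (-1×0.0680)² = 0.00462
Total = 0.00877. Share from b = 0.00462/0.00877 = 0.527.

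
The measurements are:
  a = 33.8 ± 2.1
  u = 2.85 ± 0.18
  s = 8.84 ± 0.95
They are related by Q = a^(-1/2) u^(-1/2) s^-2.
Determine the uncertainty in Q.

0.000286

For a monomial Q ∝ a^(-1/2), u^(-1/2), s^-2, fractional errors add in quadrature:
  (−½·δa/a)² = (-0.5×0.0621)² = 0.000965;  (−½·δu/u)² = (-0.5×0.0632)² = 0.000997;  (-2·δs/s)² = (-2×0.107)² = 0.0462
δQ/Q = √(0.0482) = 0.219
Q = 0.00130, so δQ = 0.219 × 0.00130 = 0.000286.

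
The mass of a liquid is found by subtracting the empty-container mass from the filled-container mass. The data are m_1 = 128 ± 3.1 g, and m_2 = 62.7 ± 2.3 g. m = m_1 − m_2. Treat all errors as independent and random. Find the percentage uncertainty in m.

Absolute uncertainties add in quadrature for a linear combination:
  (δm_1)² = 9.61;  (δm_2)² = 5.29
δm = √(14.9) = 3.86 g
m = 65.3 g, so δm/m = 3.86/65.3 = 0.0591.

5.91%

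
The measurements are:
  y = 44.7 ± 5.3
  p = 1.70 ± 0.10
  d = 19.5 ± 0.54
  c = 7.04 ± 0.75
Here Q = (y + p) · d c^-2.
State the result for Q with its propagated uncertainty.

Let u = y + p = 46.4. δu = √(δy² + δp²) = √(28.1 + 0.0100) = 5.30, so δu/u = 0.114.
Q is then a monomial in u, d, c:
δQ/Q = √((δu/u)² + (1·δd/d)² + (-2·δc/c)²) = √(0.0131 + 0.000767 + 0.0454) = 0.243
Q = 18.3, so δQ = 0.243 × 18.3 = 4.44.

18.3 ± 4.44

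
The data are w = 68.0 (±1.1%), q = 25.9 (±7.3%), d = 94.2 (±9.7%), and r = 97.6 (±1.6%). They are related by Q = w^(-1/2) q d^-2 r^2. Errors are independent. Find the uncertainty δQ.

Products/powers → add relative errors in quadrature, weighted by exponent:
  (−½·δw/w)² = (-0.5×0.0110)² = 3.03e-05;  (1·δq/q)² = (1×0.0730)² = 0.00533;  (-2·δd/d)² = (-2×0.0970)² = 0.0376;  (2·δr/r)² = (2×0.0160)² = 0.00102
δQ/Q = √(0.0440) = 0.210
Q = 3.37, so δQ = 0.210 × 3.37 = 0.707.

0.707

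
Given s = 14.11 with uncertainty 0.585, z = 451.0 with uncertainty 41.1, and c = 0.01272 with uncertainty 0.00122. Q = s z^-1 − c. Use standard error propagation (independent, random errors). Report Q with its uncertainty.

Let p = s·z^-1 = 0.03129. δp/p = √((1·δs/s)² + (-1·δz/z)²) = √(0.00172 + 0.00830) = 0.100, so δp = 0.00313.
Q = p − c: δQ = √(δp² + δc²) = √(9.81e-06 + 1.49e-06) = 0.00336
Q = 0.01857.

0.01857 ± 0.00336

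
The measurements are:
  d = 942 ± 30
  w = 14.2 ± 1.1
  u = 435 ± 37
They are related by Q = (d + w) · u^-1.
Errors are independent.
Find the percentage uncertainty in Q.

Let h = d + w = 956. δh = √(δd² + δw²) = √(900 + 1.21) = 30.0, so δh/h = 0.0314.
Q is then a monomial in h, u:
δQ/Q = √((δh/h)² + (-1·δu/u)²) = √(0.000986 + 0.00723) = 0.0907

9.07%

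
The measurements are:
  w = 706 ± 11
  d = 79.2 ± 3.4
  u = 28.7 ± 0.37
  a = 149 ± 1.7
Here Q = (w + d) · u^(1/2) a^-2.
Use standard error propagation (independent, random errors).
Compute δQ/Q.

0.0279

Let h = w + d = 785. δh = √(δw² + δd²) = √(121 + 11.6) = 11.5, so δh/h = 0.0147.
Q is then a monomial in h, u, a:
δQ/Q = √((δh/h)² + (½·δu/u)² + (-2·δa/a)²) = √(0.000215 + 4.16e-05 + 0.000521) = 0.0279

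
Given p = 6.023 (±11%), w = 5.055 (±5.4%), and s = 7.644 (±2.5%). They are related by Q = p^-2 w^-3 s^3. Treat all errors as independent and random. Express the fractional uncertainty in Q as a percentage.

28.3%

Products/powers → add relative errors in quadrature, weighted by exponent:
  (-2·δp/p)² = (-2×0.110)² = 0.0484;  (-3·δw/w)² = (-3×0.0540)² = 0.0262;  (3·δs/s)² = (3×0.0250)² = 0.00563
δQ/Q = √(0.0803) = 0.283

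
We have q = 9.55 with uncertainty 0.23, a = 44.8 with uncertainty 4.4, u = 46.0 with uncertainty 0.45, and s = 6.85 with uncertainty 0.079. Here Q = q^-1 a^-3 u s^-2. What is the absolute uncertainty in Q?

For a monomial Q ∝ q^-1, a^-3, u, s^-2, fractional errors add in quadrature:
  (-1·δq/q)² = (-1×0.0241)² = 0.000580;  (-3·δa/a)² = (-3×0.0982)² = 0.0868;  (1·δu/u)² = (1×0.00978)² = 9.57e-05;  (-2·δs/s)² = (-2×0.0115)² = 0.000532
δQ/Q = √(0.0880) = 0.297
Q = 1.14e-06, so δQ = 0.297 × 1.14e-06 = 3.39e-07.

3.39e-07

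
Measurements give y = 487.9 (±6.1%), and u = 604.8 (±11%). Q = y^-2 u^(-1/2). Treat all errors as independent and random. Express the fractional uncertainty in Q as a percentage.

13.4%

Each factor contributes (exponent × relative error)² to (δQ/Q)²:
  (-2·δy/y)² = (-2×0.0610)² = 0.0149;  (−½·δu/u)² = (-0.5×0.110)² = 0.00302
δQ/Q = √(0.0179) = 0.134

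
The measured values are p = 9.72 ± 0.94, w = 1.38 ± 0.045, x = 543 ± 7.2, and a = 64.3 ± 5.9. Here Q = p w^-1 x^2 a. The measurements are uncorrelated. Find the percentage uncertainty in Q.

14.0%

Each factor contributes (exponent × relative error)² to (δQ/Q)²:
  (1·δp/p)² = (1×0.0967)² = 0.00935;  (-1·δw/w)² = (-1×0.0326)² = 0.00106;  (2·δx/x)² = (2×0.0133)² = 0.000703;  (1·δa/a)² = (1×0.0918)² = 0.00842
δQ/Q = √(0.0195) = 0.140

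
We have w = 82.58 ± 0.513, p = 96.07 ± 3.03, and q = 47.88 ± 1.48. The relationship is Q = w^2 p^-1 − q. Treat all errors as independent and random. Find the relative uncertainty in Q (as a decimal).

Let h = w^2·p^-1 = 70.98. δh/h = √((2·δw/w)² + (-1·δp/p)²) = √(0.000154 + 0.000995) = 0.0339, so δh = 2.41.
Q = h − q: δQ = √(δh² + δq²) = √(5.79 + 2.19) = 2.82
Q = 23.10, so δQ/Q = 2.82/23.10 = 0.122.

0.122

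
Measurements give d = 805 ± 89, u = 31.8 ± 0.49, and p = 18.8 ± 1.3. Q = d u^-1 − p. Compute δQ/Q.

0.477

Let w = d·u^-1 = 25.3. δw/w = √((1·δd/d)² + (-1·δu/u)²) = √(0.0122 + 0.000237) = 0.112, so δw = 2.83.
Q = w − p: δQ = √(δw² + δp²) = √(7.99 + 1.69) = 3.11
Q = 6.51, so δQ/Q = 3.11/6.51 = 0.477.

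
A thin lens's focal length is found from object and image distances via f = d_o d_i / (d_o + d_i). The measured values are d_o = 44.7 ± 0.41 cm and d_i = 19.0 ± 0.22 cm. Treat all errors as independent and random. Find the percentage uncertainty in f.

0.857%

∂f/∂d_o = (d_i/(d_o+d_i))² = 0.0890;  ∂f/∂d_i = (d_o/(d_o+d_i))² = 0.492
δf = √((∂f/∂d_o · δd_o)² + (∂f/∂d_i · δd_i)²) = √(0.00133 + 0.0117) = 0.114 cm
f = 13.3 cm, so δf/f = 0.114/13.3 = 0.00857.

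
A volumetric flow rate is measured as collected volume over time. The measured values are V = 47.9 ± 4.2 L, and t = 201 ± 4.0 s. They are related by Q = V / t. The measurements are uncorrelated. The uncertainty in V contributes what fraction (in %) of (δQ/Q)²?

95.1%

(δQ/Q)² = (1·δV/V)² + (-1·δt/t)²
  V term: (1×0.0877)² = 0.00769
  t term: (-1×0.0199)² = 0.000396
Total = 0.00808. Share from V = 0.00769/0.00808 = 0.951.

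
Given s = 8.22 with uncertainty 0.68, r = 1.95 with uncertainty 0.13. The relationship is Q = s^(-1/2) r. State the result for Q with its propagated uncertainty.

For a monomial Q ∝ s^(-1/2), r, fractional errors add in quadrature:
  (−½·δs/s)² = (-0.5×0.0827)² = 0.00171;  (1·δr/r)² = (1×0.0667)² = 0.00444
δQ/Q = √(0.00616) = 0.0785
Q = 0.680, so δQ = 0.0785 × 0.680 = 0.0534.

0.680 ± 0.0534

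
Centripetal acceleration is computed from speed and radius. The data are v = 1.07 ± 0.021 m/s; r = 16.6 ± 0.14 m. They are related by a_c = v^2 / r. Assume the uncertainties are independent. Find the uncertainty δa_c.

0.00277 m/s^2

a_c is a product of powers, so relative uncertainties combine in quadrature:
  (2·δv/v)² = (2×0.0196)² = 0.00154;  (-1·δr/r)² = (-1×0.00843)² = 7.11e-05
δa_c/a_c = √(0.00161) = 0.0401
a_c = 0.0690 m/s^2, so δa_c = 0.0401 × 0.0690 = 0.00277 m/s^2.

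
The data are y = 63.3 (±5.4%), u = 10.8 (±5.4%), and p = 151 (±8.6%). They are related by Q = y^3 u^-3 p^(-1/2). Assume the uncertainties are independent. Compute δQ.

Q is a product of powers, so relative uncertainties combine in quadrature:
  (3·δy/y)² = (3×0.0540)² = 0.0262;  (-3·δu/u)² = (-3×0.0540)² = 0.0262;  (−½·δp/p)² = (-0.5×0.0860)² = 0.00185
δQ/Q = √(0.0543) = 0.233
Q = 16.4, so δQ = 0.233 × 16.4 = 3.82.

3.82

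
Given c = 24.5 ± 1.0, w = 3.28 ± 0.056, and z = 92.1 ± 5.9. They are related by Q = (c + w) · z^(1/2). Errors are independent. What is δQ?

12.9

Let u = c + w = 27.8. δu = √(δc² + δw²) = √(1.00 + 0.00314) = 1.00, so δu/u = 0.0361.
Q is then a monomial in u, z:
δQ/Q = √((δu/u)² + (½·δz/z)²) = √(0.00130 + 0.00103) = 0.0482
Q = 267, so δQ = 0.0482 × 267 = 12.9.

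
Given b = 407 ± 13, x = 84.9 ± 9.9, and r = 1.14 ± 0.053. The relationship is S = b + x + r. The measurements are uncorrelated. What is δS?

16.3

S is a linear combination, so absolute uncertainties add in quadrature:
  (δb)² = 169;  (δx)² = 98.0;  (δr)² = 0.00281
δS = √(267) = 16.3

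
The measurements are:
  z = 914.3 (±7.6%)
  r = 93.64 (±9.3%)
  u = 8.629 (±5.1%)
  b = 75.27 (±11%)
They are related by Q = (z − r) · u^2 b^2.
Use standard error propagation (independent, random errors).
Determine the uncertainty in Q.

Let w = z − r = 820.7. δw = √(δz² + δr²) = √(4830 + 75.8) = 70.0, so δw/w = 0.0853.
Q is then a monomial in w, u, b:
δQ/Q = √((δw/w)² + (2·δu/u)² + (2·δb/b)²) = √(0.00728 + 0.0104 + 0.0484) = 0.257
Q = 3.462e+08, so δQ = 0.257 × 3.462e+08 = 8.9e+07.

8.9e+07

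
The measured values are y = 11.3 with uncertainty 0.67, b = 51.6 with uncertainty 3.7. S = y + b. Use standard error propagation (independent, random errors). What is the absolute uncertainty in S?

3.76

For a sum/difference, combine absolute errors in quadrature:
  (δy)² = 0.449;  (δb)² = 13.7
δS = √(14.1) = 3.76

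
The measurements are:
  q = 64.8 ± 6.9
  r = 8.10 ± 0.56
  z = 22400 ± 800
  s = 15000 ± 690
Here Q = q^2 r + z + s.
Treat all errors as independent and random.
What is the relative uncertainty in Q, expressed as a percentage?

10.8%

Let p = q^2·r = 34000. δp/p = √((2·δq/q)² + (1·δr/r)²) = √(0.0454 + 0.00478) = 0.224, so δp = 7620.
Q = p + z + s: δQ = √(δp² + δz² + δs²) = √(5.8e+07 + 6.4e+05 + 4.76e+05) = 7690
Q = 71400, so δQ/Q = 7690/71400 = 0.108.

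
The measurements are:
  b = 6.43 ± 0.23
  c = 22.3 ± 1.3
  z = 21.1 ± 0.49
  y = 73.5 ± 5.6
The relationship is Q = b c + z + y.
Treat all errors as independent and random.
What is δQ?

11.3

Let p = b·c = 143. δp/p = √((1·δb/b)² + (1·δc/c)²) = √(0.00128 + 0.00340) = 0.0684, so δp = 9.81.
Q = p + z + y: δQ = √(δp² + δz² + δy²) = √(96.2 + 0.240 + 31.4) = 11.3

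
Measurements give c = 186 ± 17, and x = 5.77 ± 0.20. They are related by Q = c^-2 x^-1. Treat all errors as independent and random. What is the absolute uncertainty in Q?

9.32e-07

Since Q is a product/quotient, work with relative uncertainties:
  (-2·δc/c)² = (-2×0.0914)² = 0.0334;  (-1·δx/x)² = (-1×0.0347)² = 0.00120
δQ/Q = √(0.0346) = 0.186
Q = 5.01e-06, so δQ = 0.186 × 5.01e-06 = 9.32e-07.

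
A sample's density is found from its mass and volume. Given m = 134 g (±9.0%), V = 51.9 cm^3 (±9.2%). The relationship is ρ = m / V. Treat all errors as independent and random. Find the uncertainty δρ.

ρ is a product of powers, so relative uncertainties combine in quadrature:
  (1·δm/m)² = (1×0.0900)² = 0.00810;  (-1·δV/V)² = (-1×0.0920)² = 0.00846
δρ/ρ = √(0.0166) = 0.129
ρ = 2.58 g/cm^3, so δρ = 0.129 × 2.58 = 0.332 g/cm^3.

0.332 g/cm^3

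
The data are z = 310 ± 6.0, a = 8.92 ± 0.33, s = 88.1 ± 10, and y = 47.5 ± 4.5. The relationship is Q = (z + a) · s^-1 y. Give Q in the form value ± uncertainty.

Let u = z + a = 319. δu = √(δz² + δa²) = √(36.0 + 0.109) = 6.01, so δu/u = 0.0188.
Q is then a monomial in u, s, y:
δQ/Q = √((δu/u)² + (-1·δs/s)² + (1·δy/y)²) = √(0.000355 + 0.0129 + 0.00898) = 0.149
Q = 172, so δQ = 0.149 × 172 = 25.6.

172 ± 25.6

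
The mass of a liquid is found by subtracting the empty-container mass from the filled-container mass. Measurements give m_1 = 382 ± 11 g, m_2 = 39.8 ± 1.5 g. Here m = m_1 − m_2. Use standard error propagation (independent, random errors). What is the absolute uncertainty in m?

Sums and differences: (δm)² = Σ (cᵢ δxᵢ)².
  (δm_1)² = 121;  (δm_2)² = 2.25
δm = √(123) = 11.1 g

11.1 g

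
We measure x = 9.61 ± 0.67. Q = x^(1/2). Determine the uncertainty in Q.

0.108

Products/powers → add relative errors in quadrature, weighted by exponent:
  (½·δx/x)² = (0.5×0.0697)² = 0.00122
δQ/Q = √(0.00122) = 0.0349
Q = 3.10, so δQ = 0.0349 × 3.10 = 0.108.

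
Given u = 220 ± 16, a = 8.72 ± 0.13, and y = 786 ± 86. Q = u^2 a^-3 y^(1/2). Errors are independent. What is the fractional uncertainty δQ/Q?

Relative error in a monomial: (δQ/Q)² = Σ (nᵢ · δxᵢ/xᵢ)².
  (2·δu/u)² = (2×0.0727)² = 0.0212;  (-3·δa/a)² = (-3×0.0149)² = 0.00200;  (½·δy/y)² = (0.5×0.109)² = 0.00299
δQ/Q = √(0.0262) = 0.162

0.162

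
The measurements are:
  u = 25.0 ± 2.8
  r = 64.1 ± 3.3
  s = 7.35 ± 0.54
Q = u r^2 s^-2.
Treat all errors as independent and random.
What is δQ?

402

Products/powers → add relative errors in quadrature, weighted by exponent:
  (1·δu/u)² = (1×0.112)² = 0.0125;  (2·δr/r)² = (2×0.0515)² = 0.0106;  (-2·δs/s)² = (-2×0.0735)² = 0.0216
δQ/Q = √(0.0447) = 0.212
Q = 1900, so δQ = 0.212 × 1900 = 402.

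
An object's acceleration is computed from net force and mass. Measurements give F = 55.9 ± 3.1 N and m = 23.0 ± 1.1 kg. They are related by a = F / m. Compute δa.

Since a is a product/quotient, work with relative uncertainties:
  (1·δF/F)² = (1×0.0555)² = 0.00308;  (-1·δm/m)² = (-1×0.0478)² = 0.00229
δa/a = √(0.00536) = 0.0732
a = 2.43 m/s^2, so δa = 0.0732 × 2.43 = 0.178 m/s^2.

0.178 m/s^2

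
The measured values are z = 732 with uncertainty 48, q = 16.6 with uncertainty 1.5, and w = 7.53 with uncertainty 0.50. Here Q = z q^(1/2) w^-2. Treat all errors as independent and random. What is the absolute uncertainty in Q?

Since Q is a product/quotient, work with relative uncertainties:
  (1·δz/z)² = (1×0.0656)² = 0.00430;  (½·δq/q)² = (0.5×0.0904)² = 0.00204;  (-2·δw/w)² = (-2×0.0664)² = 0.0176
δQ/Q = √(0.0240) = 0.155
Q = 52.6, so δQ = 0.155 × 52.6 = 8.14.

8.14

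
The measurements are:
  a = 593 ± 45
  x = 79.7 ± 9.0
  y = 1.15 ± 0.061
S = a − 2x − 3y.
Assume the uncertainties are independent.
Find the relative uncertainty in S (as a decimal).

Sums and differences: (δS)² = Σ (cᵢ δxᵢ)².
  (δa)² = 2020;  (2·δx)² = 324;  (3·δy)² = 0.0335
δS = √(2350) = 48.5
S = 430, so δS/S = 48.5/430 = 0.113.

0.113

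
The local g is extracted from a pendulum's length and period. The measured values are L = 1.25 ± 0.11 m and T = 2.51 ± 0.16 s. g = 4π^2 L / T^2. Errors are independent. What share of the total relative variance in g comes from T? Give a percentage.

(δg/g)² = (1·δL/L)² + (-2·δT/T)²
  L term: (1×0.0880)² = 0.00774
  T term: (-2×0.0637)² = 0.0163
Total = 0.0240. Share from T = 0.0163/0.0240 = 0.677.

67.7%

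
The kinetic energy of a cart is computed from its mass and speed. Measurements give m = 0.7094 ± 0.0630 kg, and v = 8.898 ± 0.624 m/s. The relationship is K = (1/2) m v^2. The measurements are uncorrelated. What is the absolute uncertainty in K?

4.66 J

For a monomial K ∝ m, v^2, fractional errors add in quadrature:
  (1·δm/m)² = (1×0.0888)² = 0.00789;  (2·δv/v)² = (2×0.0701)² = 0.0197
δK/K = √(0.0276) = 0.166
K = 28.08 J, so δK = 0.166 × 28.08 = 4.66 J.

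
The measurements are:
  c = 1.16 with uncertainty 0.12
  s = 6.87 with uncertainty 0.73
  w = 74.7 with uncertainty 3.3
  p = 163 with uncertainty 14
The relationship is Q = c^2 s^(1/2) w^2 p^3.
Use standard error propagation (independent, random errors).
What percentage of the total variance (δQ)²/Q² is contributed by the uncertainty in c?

35.7%

(δQ/Q)² = (2·δc/c)² + (½·δs/s)² + (2·δw/w)² + (3·δp/p)²
  c term: (2×0.103)² = 0.0428
  s term: (0.5×0.106)² = 0.00282
  w term: (2×0.0442)² = 0.00781
  p term: (3×0.0859)² = 0.0664
Total = 0.120. Share from c = 0.0428/0.120 = 0.357.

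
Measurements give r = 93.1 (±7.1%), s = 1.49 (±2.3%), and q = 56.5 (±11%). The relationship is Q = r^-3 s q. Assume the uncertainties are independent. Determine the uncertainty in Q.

2.51e-05

Products/powers → add relative errors in quadrature, weighted by exponent:
  (-3·δr/r)² = (-3×0.0710)² = 0.0454;  (1·δs/s)² = (1×0.0230)² = 0.000529;  (1·δq/q)² = (1×0.110)² = 0.0121
δQ/Q = √(0.0580) = 0.241
Q = 0.000104, so δQ = 0.241 × 0.000104 = 2.51e-05.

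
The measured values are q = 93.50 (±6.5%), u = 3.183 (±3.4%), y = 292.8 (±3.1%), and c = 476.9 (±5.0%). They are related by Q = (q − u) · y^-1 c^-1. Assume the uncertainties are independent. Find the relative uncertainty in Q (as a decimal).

Let w = q − u = 90.32. δw = √(δq² + δu²) = √(36.9 + 0.0117) = 6.08, so δw/w = 0.0673.
Q is then a monomial in w, y, c:
δQ/Q = √((δw/w)² + (-1·δy/y)² + (-1·δc/c)²) = √(0.00453 + 0.000961 + 0.00250) = 0.0894

0.0894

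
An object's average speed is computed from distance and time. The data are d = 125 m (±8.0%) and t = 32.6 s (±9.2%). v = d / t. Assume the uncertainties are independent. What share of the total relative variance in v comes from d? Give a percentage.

43.1%

(δv/v)² = (1·δd/d)² + (-1·δt/t)²
  d term: (1×0.0800)² = 0.00640
  t term: (-1×0.0920)² = 0.00846
Total = 0.0149. Share from d = 0.00640/0.0149 = 0.431.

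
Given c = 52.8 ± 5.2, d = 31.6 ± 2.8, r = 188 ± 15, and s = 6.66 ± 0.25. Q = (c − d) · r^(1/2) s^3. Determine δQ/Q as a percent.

Let u = c − d = 21.2. δu = √(δc² + δd²) = √(27.0 + 7.84) = 5.91, so δu/u = 0.279.
Q is then a monomial in u, r, s:
δQ/Q = √((δu/u)² + (½·δr/r)² + (3·δs/s)²) = √(0.0776 + 0.00159 + 0.0127) = 0.303

30.3%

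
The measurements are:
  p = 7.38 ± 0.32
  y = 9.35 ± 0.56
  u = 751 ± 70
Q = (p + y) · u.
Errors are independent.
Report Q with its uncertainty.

Let w = p + y = 16.7. δw = √(δp² + δy²) = √(0.102 + 0.314) = 0.645, so δw/w = 0.0386.
Q is then a monomial in w, u:
δQ/Q = √((δw/w)² + (1·δu/u)²) = √(0.00149 + 0.00869) = 0.101
Q = 12600, so δQ = 0.101 × 12600 = 1270.

12600 ± 1270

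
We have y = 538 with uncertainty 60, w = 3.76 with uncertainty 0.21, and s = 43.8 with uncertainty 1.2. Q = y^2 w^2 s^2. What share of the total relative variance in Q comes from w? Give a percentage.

(δQ/Q)² = (2·δy/y)² + (2·δw/w)² + (2·δs/s)²
  y term: (2×0.112)² = 0.0498
  w term: (2×0.0559)² = 0.0125
  s term: (2×0.0274)² = 0.00300
Total = 0.0652. Share from w = 0.0125/0.0652 = 0.191.

19.1%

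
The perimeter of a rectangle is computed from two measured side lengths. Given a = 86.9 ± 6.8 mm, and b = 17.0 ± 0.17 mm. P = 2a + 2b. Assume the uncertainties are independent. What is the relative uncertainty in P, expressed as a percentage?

Absolute uncertainties add in quadrature for a linear combination:
  (2·δa)² = 185;  (2·δb)² = 0.116
δP = √(185) = 13.6 mm
P = 208 mm, so δP/P = 13.6/208 = 0.0655.

6.55%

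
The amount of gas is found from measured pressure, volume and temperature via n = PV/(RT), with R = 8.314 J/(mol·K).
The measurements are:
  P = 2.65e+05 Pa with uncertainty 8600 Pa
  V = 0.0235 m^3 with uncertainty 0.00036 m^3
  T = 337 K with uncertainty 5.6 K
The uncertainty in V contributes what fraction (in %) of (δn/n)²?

15.0%

(δn/n)² = (1·δP/P)² + (1·δV/V)² + (-1·δT/T)²
  P term: (1×0.0325)² = 0.00105
  V term: (1×0.0153)² = 0.000235
  T term: (-1×0.0166)² = 0.000276
Total = 0.00156. Share from V = 0.000235/0.00156 = 0.150.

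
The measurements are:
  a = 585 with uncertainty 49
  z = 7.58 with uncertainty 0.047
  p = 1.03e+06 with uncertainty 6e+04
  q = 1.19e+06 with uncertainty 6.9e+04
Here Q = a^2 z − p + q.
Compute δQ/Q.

0.161

Let w = a^2·z = 2.59e+06. δw/w = √((2·δa/a)² + (1·δz/z)²) = √(0.0281 + 3.84e-05) = 0.168, so δw = 4.35e+05.
Q = w − p + q: δQ = √(δw² + δp² + δq²) = √(1.89e+11 + 3.6e+09 + 4.76e+09) = 4.44e+05
Q = 2.75e+06, so δQ/Q = 4.44e+05/2.75e+06 = 0.161.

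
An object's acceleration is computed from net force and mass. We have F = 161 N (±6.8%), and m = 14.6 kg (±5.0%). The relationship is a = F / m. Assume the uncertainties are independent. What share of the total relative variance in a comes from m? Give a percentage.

35.1%

(δa/a)² = (1·δF/F)² + (-1·δm/m)²
  F term: (1×0.0680)² = 0.00462
  m term: (-1×0.0500)² = 0.00250
Total = 0.00712. Share from m = 0.00250/0.00712 = 0.351.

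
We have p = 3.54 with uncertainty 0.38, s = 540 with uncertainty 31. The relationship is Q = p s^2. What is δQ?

Each factor contributes (exponent × relative error)² to (δQ/Q)²:
  (1·δp/p)² = (1×0.107)² = 0.0115;  (2·δs/s)² = (2×0.0574)² = 0.0132
δQ/Q = √(0.0247) = 0.157
Q = 1.03e+06, so δQ = 0.157 × 1.03e+06 = 1.62e+05.

1.62e+05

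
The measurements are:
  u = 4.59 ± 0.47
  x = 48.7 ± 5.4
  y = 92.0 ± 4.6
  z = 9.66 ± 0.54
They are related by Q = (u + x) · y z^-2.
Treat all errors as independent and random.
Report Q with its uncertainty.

Let w = u + x = 53.3. δw = √(δu² + δx²) = √(0.221 + 29.2) = 5.42, so δw/w = 0.102.
Q is then a monomial in w, y, z:
δQ/Q = √((δw/w)² + (1·δy/y)² + (-2·δz/z)²) = √(0.0103 + 0.00250 + 0.0125) = 0.159
Q = 52.5, so δQ = 0.159 × 52.5 = 8.36.

52.5 ± 8.36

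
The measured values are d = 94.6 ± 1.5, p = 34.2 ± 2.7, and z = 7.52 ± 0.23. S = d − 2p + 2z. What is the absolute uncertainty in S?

For a sum/difference, combine absolute errors in quadrature:
  (δd)² = 2.25;  (2·δp)² = 29.2;  (2·δz)² = 0.212
δS = √(31.6) = 5.62

5.62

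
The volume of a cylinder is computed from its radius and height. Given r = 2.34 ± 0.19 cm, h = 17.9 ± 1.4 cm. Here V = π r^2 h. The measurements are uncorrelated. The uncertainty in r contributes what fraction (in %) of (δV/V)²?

81.2%

(δV/V)² = (2·δr/r)² + (1·δh/h)²
  r term: (2×0.0812)² = 0.0264
  h term: (1×0.0782)² = 0.00612
Total = 0.0325. Share from r = 0.0264/0.0325 = 0.812.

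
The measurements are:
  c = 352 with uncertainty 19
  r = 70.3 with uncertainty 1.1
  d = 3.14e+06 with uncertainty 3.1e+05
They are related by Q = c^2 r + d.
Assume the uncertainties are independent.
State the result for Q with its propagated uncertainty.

Let p = c^2·r = 8.71e+06. δp/p = √((2·δc/c)² + (1·δr/r)²) = √(0.0117 + 0.000245) = 0.109, so δp = 9.5e+05.
Q = p + d: δQ = √(δp² + δd²) = √(9.03e+11 + 9.61e+10) = 9.99e+05
Q = 1.19e+07.

(1.19 ± 0.0999) × 10^7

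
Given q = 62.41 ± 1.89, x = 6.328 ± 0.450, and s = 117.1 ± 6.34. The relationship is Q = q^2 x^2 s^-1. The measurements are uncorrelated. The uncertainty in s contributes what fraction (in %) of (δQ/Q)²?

10.9%

(δQ/Q)² = (2·δq/q)² + (2·δx/x)² + (-1·δs/s)²
  q term: (2×0.0303)² = 0.00367
  x term: (2×0.0711)² = 0.0202
  s term: (-1×0.0541)² = 0.00293
Total = 0.0268. Share from s = 0.00293/0.0268 = 0.109.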